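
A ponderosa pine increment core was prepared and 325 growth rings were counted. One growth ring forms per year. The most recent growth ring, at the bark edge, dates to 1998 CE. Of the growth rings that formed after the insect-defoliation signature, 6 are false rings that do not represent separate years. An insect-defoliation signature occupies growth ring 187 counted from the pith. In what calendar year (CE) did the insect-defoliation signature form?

325 − 187 = 138 growth rings lie beyond the insect-defoliation signature toward the bark edge.
Excluding 6 false growth rings: 138 − 6 = 132.
Counting back 132 years from 1998 CE places the insect-defoliation signature in 1998 − 132 = 1866 CE.

1866 CE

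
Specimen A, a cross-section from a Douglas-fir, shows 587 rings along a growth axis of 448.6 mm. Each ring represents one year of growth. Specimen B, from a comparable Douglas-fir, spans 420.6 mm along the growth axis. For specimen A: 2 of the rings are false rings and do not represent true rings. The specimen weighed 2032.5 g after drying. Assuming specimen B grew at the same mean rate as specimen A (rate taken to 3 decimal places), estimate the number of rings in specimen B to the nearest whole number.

Specimen A: correcting the raw count gives 587 − 2 = 585 true rings.
A: 448.6 mm over 585 years gives 448.6 / 585 ≈ 0.767 mm/year.
Specimen B: 420.6 mm / 0.767 mm per year = 548.37 years ≈ 548 rings.

548 rings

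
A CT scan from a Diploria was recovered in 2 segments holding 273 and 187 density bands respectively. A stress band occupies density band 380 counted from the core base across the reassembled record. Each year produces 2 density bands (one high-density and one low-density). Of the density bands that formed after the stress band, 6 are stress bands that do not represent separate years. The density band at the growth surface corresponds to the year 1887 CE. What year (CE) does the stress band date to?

Total density bands = 273 + 187 = 460.
The stress band sits at density band 380 from the core base, so 460 − 380 = 80 density bands formed after it.
80 − 6 false = 74 true density bands after the stress band.
74 density bands at 2 per year is 74 / 2 = 37 years.
The density band at the growth surface is 1887 CE, so the stress band dates to 1887 − 37 = 1850 CE.

1850 CE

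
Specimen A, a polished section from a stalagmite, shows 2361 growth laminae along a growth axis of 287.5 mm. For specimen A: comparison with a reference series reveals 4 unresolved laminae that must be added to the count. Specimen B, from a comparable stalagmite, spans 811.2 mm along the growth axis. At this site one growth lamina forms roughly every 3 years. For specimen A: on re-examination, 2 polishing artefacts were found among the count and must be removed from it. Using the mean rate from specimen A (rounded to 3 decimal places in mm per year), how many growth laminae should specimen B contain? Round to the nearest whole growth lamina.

6595 growth laminae

Specimen A: after corrections the count is 2361 − 2 + 4 = 2363 growth laminae.
Specimen A: multiplying by 3 years per growth lamina: 2363 × 3 = 7089 years.
A: Mean rate = 287.5 mm / 7089 years ≈ 0.041 mm/yr.
For B, 811.2 / 0.041 = 19785.37 years; at 3 years per growth lamina that is 19785.37 / 3 ≈ 6595 growth laminae.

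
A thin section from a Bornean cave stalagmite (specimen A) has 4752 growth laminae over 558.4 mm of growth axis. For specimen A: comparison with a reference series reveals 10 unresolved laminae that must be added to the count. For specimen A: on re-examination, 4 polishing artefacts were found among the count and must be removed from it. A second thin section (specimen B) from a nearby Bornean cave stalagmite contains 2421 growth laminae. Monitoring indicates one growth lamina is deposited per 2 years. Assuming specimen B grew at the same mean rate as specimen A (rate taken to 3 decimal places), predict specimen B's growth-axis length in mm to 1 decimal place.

Specimen A: true growth lamina count = 4752 − 4 + 10 = 4758.
Specimen A: 4758 growth laminae at 2 years each span 4758 × 2 = 9516 years.
A: Extension rate ≈ 558.4 / 9516 = 0.059 mm per year.
Specimen B: at 2 years per growth lamina, 2421 × 2 = 4842 years. B's length ≈ 0.059 × 4842 = 285.7 mm.

285.7 mm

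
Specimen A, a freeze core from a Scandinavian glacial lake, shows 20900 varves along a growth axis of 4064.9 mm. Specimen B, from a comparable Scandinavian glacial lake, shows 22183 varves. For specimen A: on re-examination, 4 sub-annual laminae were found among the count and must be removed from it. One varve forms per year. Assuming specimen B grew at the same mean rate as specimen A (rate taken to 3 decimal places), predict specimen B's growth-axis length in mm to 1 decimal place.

4325.7 mm

Specimen A: adjusted count: 20900 − 4 = 20896 varves.
A: 4064.9 mm over 20896 years gives 4064.9 / 20896 ≈ 0.195 mm/year.
B's length ≈ 0.195 × 22183 = 4325.7 mm.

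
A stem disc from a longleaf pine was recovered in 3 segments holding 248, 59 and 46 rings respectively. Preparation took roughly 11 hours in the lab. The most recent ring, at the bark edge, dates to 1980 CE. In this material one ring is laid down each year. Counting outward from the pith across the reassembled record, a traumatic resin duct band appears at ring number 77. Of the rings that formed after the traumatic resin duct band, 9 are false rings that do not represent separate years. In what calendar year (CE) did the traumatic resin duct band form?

Total rings = 248 + 59 + 46 = 353.
The traumatic resin duct band sits at ring 77 from the pith, so 353 − 77 = 276 rings formed after it.
Excluding 9 false rings: 276 − 9 = 267.
Counting back 267 years from 1980 CE places the traumatic resin duct band in 1980 − 267 = 1713 CE.

1713 CE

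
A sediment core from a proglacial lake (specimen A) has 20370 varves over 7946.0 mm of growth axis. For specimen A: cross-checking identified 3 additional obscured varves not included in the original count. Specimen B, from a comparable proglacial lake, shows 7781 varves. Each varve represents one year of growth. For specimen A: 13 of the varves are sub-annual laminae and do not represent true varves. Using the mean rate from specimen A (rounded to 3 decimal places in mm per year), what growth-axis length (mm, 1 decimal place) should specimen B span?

3034.6 mm

Specimen A: true varve count = 20370 − 13 + 3 = 20360.
A: Mean rate = 7946.0 mm / 20360 years ≈ 0.390 mm/yr.
Length of B = 0.390 × 7781 = 3034.6 mm.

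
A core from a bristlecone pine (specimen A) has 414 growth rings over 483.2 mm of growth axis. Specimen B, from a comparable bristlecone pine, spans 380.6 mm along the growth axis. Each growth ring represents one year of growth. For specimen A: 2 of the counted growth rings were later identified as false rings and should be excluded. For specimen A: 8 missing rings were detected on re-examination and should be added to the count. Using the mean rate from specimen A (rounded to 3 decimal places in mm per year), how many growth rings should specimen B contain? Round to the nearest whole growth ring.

331 growth rings

Specimen A: correcting the raw count gives 414 − 2 + 8 = 420 true growth rings.
A: Extension rate ≈ 483.2 / 420 = 1.150 mm per year.
Specimen B: 380.6 mm / 1.150 mm per year = 330.96 years ≈ 331 growth rings.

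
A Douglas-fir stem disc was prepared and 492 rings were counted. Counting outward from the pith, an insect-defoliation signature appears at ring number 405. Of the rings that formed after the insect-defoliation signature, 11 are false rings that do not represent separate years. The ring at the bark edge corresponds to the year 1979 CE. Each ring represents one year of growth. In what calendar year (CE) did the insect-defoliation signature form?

1903 CE

Between ring 405 and the bark edge there are 492 − 405 = 87 rings.
87 − 11 false = 76 true rings after the insect-defoliation signature.
The ring at the bark edge is 1979 CE, so the insect-defoliation signature dates to 1979 − 76 = 1903 CE.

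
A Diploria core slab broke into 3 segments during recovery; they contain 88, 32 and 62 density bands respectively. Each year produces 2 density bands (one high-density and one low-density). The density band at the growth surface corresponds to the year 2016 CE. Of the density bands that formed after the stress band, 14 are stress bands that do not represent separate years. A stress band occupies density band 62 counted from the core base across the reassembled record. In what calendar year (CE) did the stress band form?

1963 CE

Total density bands = 88 + 32 + 62 = 182.
182 − 62 = 120 density bands lie beyond the stress band toward the growth surface.
120 − 14 false = 106 true density bands after the stress band.
106 density bands at 2 per year is 106 / 2 = 53 years.
2016 − 53 = 1963 CE.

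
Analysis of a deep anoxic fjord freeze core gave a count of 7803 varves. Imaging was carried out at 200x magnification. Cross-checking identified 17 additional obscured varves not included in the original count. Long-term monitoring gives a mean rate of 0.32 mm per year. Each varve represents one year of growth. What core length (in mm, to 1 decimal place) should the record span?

True varve count = 7803 + 17 = 7820.
Predicted length = 0.32 mm/year × 7820 years = 2502.4 mm.

2502.4 mm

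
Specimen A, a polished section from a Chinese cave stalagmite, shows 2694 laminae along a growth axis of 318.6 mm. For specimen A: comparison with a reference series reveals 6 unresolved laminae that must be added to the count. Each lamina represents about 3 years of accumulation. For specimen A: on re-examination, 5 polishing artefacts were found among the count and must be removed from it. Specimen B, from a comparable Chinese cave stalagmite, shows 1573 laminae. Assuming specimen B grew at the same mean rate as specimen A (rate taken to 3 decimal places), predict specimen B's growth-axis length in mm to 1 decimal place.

184.0 mm

Specimen A: adjusted count: 2694 − 5 + 6 = 2695 laminae.
Specimen A: at 3 years per lamina, 2695 × 3 = 8085 years.
A: Mean rate = 318.6 mm / 8085 years ≈ 0.039 mm/yr.
Specimen B: at 3 years per lamina, 1573 × 3 = 4719 years. Length of B = 0.039 × 4719 = 184.0 mm.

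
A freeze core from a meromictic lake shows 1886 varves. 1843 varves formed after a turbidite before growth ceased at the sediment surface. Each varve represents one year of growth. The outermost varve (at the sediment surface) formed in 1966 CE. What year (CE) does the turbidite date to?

1843 varves formed after the turbidite.
Counting back 1843 years from 1966 CE places the turbidite in 1966 − 1843 = 123 CE.

123 CE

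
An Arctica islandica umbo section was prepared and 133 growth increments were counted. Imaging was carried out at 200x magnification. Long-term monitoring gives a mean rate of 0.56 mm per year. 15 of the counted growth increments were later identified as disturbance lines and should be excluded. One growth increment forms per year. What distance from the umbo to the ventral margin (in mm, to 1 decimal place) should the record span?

66.1 mm

Adjusted count: 133 − 15 = 118 growth increments.
118 years at 0.56 mm/year gives 0.56 × 118 = 66.1 mm.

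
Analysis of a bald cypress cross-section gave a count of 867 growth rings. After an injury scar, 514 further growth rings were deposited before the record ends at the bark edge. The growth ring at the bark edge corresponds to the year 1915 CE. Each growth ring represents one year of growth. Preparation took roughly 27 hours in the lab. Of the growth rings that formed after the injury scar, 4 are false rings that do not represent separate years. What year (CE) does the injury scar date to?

514 growth rings formed after the injury scar.
Excluding 4 false growth rings: 514 − 4 = 510.
Counting back 510 years from 1915 CE places the injury scar in 1915 − 510 = 1405 CE.

1405 CE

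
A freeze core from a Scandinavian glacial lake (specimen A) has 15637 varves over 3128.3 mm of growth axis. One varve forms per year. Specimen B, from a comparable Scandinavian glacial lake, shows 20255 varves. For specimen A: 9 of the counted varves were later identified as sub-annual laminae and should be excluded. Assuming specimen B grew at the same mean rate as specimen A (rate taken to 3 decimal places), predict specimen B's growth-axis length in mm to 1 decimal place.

Specimen A: after corrections the count is 15637 − 9 = 15628 varves.
A: 3128.3 mm over 15628 years gives 3128.3 / 15628 ≈ 0.200 mm/year.
Length of B = 0.200 × 20255 = 4051.0 mm.

4051.0 mm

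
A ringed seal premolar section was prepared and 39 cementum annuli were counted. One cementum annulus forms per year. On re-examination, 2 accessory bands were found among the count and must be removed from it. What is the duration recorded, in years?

37 years

True cementum annulus count = 39 − 2 = 37.
With a one-to-one cementum annulus periodicity this is 37 years.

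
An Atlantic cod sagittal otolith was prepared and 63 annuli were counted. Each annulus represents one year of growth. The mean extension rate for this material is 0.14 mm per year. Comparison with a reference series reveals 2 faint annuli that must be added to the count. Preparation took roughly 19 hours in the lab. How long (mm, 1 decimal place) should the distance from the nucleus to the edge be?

After corrections the count is 63 + 2 = 65 annuli.
Predicted length = 0.14 mm/year × 65 years = 9.1 mm.

9.1 mm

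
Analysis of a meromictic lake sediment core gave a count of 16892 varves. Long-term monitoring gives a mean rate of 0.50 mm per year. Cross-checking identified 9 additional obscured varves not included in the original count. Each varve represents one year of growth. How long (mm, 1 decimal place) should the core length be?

8450.5 mm

True varve count = 16892 + 9 = 16901.
Length ≈ 0.50 × 16901 = 8450.5 mm.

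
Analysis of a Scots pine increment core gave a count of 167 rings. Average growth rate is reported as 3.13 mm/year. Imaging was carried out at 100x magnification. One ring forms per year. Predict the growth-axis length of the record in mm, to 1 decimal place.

167 years of growth are recorded.
Length ≈ 3.13 × 167 = 522.7 mm.

522.7 mm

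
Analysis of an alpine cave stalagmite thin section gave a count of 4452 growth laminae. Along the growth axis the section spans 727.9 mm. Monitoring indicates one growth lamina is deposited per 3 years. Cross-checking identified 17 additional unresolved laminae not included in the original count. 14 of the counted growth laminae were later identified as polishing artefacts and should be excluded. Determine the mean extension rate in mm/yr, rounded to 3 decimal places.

0.054 mm/yr

True growth lamina count = 4452 − 14 + 17 = 4455.
Multiplying by 3 years per growth lamina: 4455 × 3 = 13365 years.
Extension rate ≈ 727.9 / 13365 = 0.054 mm/yr.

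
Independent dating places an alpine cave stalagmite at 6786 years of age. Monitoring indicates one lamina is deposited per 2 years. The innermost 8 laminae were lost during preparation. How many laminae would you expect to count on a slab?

3385 laminae

At 2 years per lamina, 6786 / 2 = 3393 laminae are expected.
Less the 8 uncaptured laminae: 3393 − 8 = 3385.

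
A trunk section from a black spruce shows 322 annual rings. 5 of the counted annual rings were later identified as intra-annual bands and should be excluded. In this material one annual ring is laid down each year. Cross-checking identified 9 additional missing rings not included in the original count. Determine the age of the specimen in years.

Correcting the raw count gives 322 − 5 + 9 = 326 true annual rings.
At one annual ring per year, that is 326 years.

326 years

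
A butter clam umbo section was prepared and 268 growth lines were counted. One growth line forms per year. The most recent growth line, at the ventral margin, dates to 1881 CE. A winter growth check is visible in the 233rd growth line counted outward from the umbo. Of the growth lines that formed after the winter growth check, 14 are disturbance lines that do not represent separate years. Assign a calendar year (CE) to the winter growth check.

268 − 233 = 35 growth lines lie beyond the winter growth check toward the ventral margin.
35 − 14 false = 21 true growth lines after the winter growth check.
Counting back 21 years from 1881 CE places the winter growth check in 1881 − 21 = 1860 CE.

1860 CE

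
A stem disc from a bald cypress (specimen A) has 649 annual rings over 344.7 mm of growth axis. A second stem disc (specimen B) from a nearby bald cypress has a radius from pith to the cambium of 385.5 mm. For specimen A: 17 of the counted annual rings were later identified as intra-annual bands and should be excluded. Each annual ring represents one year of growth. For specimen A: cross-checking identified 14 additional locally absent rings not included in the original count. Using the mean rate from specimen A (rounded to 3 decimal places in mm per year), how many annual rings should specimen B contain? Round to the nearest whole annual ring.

Specimen A: adjusted count: 649 − 17 + 14 = 646 annual rings.
A: Mean rate = 344.7 mm / 646 years ≈ 0.534 mm per year.
B spans 385.5 / 0.534 = 721.91 years ≈ 722 annual rings.

722 annual rings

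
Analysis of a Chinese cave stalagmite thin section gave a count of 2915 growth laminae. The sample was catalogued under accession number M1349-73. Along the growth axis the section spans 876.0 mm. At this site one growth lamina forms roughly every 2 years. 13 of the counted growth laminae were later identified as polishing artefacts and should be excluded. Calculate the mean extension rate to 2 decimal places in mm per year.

After corrections the count is 2915 − 13 = 2902 growth laminae.
At 2 years per growth lamina, 2902 × 2 = 5804 years.
876.0 mm over 5804 years gives 876.0 / 5804 ≈ 0.15 mm per year.

0.15 mm per year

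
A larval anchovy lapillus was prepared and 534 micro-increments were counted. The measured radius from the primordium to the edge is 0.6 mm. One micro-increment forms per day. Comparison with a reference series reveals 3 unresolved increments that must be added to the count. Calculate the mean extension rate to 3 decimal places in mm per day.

0.001 mm per day

Adjusted count: 534 + 3 = 537 micro-increments.
Extension rate ≈ 0.6 / 537 = 0.001 mm per day.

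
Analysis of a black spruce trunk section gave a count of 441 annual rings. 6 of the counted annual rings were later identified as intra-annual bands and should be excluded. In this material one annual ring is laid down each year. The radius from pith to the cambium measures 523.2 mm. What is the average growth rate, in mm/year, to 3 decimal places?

1.203 mm/year

Adjusted count: 441 − 6 = 435 annual rings.
Mean rate = 523.2 mm / 435 years ≈ 1.203 mm/year.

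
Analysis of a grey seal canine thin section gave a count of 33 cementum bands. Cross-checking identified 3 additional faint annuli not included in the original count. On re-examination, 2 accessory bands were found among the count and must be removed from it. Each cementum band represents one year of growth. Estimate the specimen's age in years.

34 years

After corrections the count is 33 − 2 + 3 = 34 cementum bands.
One cementum band per year makes the duration 34 years.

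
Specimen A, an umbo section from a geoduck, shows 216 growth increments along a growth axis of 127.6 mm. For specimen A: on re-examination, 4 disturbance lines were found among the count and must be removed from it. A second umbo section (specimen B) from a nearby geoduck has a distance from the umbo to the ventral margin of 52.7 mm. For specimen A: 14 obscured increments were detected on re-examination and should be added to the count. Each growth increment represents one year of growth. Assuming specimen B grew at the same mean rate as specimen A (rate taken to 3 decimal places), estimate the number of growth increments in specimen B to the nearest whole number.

Specimen A: after corrections the count is 216 − 4 + 14 = 226 growth increments.
A: Extension rate ≈ 127.6 / 226 = 0.565 mm/yr.
Specimen B: 52.7 mm / 0.565 mm per year = 93.27 years ≈ 93 growth increments.

93 growth increments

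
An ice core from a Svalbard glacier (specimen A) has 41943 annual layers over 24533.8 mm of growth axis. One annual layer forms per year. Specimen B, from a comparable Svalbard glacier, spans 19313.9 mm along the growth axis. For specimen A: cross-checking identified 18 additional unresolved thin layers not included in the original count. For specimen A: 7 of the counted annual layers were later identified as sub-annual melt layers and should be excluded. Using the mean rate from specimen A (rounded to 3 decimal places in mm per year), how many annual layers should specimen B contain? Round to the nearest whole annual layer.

33015 annual layers

Specimen A: adjusted count: 41943 − 7 + 18 = 41954 annual layers.
A: Extension rate ≈ 24533.8 / 41954 = 0.585 mm/yr.
Specimen B: 19313.9 mm / 0.585 mm per year = 33015.21 years ≈ 33015 annual layers.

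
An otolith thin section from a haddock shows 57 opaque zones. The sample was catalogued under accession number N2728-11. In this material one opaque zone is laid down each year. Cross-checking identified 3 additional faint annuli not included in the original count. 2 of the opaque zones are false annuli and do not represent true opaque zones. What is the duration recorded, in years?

After corrections the count is 57 − 2 + 3 = 58 opaque zones.
One opaque zone per year makes the duration 58 years.

58 yr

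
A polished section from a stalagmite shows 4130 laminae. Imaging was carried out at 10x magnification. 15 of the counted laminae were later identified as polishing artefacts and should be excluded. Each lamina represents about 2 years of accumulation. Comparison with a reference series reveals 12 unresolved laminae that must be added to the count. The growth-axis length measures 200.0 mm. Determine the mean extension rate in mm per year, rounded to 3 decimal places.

0.024 mm per year

Correcting the raw count gives 4130 − 15 + 12 = 4127 true laminae.
Multiplying by 2 years per lamina: 4127 × 2 = 8254 years.
Extension rate ≈ 200.0 / 8254 = 0.024 mm per year.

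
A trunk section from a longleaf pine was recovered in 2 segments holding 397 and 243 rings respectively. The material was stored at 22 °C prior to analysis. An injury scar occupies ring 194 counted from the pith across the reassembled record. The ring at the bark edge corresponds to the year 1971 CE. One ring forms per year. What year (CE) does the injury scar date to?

Total rings = 397 + 243 = 640.
The injury scar sits at ring 194 from the pith, so 640 − 194 = 446 rings formed after it.
Counting back 446 years from 1971 CE places the injury scar in 1971 − 446 = 1525 CE.

1525 CE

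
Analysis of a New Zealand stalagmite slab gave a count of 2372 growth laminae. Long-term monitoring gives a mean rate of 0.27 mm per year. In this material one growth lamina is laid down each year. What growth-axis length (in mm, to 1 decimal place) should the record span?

640.4 mm

The record spans 2372 years at 0.27 mm per year.
2372 years at 0.27 mm/year gives 0.27 × 2372 = 640.4 mm.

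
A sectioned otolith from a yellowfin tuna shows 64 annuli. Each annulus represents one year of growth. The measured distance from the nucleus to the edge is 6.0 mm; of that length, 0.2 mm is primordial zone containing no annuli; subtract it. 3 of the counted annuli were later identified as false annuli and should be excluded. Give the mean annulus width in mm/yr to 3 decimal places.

0.095 mm/yr

True annulus count = 64 − 3 = 61.
Net length = 6.0 − 0.2 = 5.8 mm.
5.8 mm over 61 years gives 5.8 / 61 ≈ 0.095 mm/yr.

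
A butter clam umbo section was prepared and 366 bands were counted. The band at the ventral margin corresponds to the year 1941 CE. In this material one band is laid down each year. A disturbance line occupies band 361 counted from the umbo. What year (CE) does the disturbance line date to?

1936 CE

Between band 361 and the ventral margin there are 366 − 361 = 5 bands.
1941 − 5 = 1936 CE.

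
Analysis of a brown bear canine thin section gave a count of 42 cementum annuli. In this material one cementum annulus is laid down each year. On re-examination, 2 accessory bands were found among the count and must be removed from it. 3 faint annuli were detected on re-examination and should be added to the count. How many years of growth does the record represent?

43 years

Correcting the raw count gives 42 − 2 + 3 = 43 true cementum annuli.
At one cementum annulus per year, that is 43 years.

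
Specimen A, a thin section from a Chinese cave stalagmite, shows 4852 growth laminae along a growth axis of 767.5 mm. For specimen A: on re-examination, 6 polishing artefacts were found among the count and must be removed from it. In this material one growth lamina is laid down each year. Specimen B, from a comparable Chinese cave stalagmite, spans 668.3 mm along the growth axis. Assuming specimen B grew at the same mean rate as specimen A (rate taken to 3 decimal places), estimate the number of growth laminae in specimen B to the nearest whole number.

Specimen A: true growth lamina count = 4852 − 6 = 4846.
A: Mean rate = 767.5 mm / 4846 years ≈ 0.158 mm/year.
Specimen B: 668.3 mm / 0.158 mm per year = 4229.75 years ≈ 4230 growth laminae.

4230 growth laminae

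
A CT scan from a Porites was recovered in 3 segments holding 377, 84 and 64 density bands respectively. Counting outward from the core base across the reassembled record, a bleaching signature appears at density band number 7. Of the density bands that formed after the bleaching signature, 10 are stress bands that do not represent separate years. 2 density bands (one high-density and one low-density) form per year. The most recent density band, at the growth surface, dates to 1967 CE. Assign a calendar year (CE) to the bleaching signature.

1713 CE

Total density bands = 377 + 84 + 64 = 525.
525 − 7 = 518 density bands lie beyond the bleaching signature toward the growth surface.
Excluding 10 false density bands: 518 − 10 = 508.
Dividing by 2 density bands per year: 508 / 2 = 254 years.
1967 − 254 = 1713 CE.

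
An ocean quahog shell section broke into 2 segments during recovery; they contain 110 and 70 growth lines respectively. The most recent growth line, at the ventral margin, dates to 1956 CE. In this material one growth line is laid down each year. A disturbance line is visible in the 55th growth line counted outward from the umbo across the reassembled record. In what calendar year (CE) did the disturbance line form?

Total growth lines = 110 + 70 = 180.
The disturbance line sits at growth line 55 from the umbo, so 180 − 55 = 125 growth lines formed after it.
1956 − 125 = 1831 CE.

1831 CE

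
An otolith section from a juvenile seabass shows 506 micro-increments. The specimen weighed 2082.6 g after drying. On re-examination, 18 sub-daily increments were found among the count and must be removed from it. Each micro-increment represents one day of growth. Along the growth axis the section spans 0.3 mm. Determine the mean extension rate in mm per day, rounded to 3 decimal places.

Adjusted count: 506 − 18 = 488 micro-increments.
0.3 mm over 488 days gives 0.3 / 488 ≈ 0.001 mm per day.

0.001 mm per day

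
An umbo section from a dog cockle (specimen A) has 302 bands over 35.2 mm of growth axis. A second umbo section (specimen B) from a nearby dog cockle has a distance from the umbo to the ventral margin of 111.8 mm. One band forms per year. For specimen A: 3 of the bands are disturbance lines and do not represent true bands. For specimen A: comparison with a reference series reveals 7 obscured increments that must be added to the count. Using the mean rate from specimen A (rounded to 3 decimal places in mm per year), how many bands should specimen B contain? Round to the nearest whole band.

Specimen A: after corrections the count is 302 − 3 + 7 = 306 bands.
A: Mean rate = 35.2 mm / 306 years ≈ 0.115 mm/year.
For B, 111.8 / 0.115 = 972.17 years ≈ 972 bands.

972 bands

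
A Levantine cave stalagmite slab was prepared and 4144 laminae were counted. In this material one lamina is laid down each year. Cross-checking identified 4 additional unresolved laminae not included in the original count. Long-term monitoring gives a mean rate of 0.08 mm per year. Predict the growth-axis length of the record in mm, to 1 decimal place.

After corrections the count is 4144 + 4 = 4148 laminae.
Predicted length = 0.08 mm/year × 4148 years = 331.8 mm.

331.8 mm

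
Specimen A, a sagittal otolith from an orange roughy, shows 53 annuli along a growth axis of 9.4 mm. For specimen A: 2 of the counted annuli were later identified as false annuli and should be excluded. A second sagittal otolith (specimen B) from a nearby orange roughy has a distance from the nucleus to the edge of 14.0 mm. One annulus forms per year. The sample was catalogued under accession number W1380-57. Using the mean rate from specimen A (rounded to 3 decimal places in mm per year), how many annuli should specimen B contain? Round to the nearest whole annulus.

Specimen A: correcting the raw count gives 53 − 2 = 51 true annuli.
A: 9.4 mm over 51 years gives 9.4 / 51 ≈ 0.184 mm per year.
Specimen B: 14.0 mm / 0.184 mm per year = 76.09 years ≈ 76 annuli.

76 annuli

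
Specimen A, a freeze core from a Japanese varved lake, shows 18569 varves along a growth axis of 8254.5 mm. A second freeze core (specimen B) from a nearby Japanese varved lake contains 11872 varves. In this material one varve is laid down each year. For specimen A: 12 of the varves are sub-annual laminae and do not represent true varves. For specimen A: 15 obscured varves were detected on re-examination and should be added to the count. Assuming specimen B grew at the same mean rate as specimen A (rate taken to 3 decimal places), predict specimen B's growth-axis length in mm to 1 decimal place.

Specimen A: true varve count = 18569 − 12 + 15 = 18572.
A: Extension rate ≈ 8254.5 / 18572 = 0.444 mm/yr.
For B, 0.444 mm/year × 11872 years = 5271.2 mm.

5271.2 mm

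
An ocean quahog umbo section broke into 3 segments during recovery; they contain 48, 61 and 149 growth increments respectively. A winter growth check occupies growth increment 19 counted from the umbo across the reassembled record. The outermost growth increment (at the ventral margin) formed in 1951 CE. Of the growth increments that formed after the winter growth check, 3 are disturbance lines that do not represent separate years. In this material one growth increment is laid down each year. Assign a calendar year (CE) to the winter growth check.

1715 CE

Total growth increments = 48 + 61 + 149 = 258.
258 − 19 = 239 growth increments lie beyond the winter growth check toward the ventral margin.
Excluding 3 false growth increments: 239 − 3 = 236.
Counting back 236 years from 1951 CE places the winter growth check in 1951 − 236 = 1715 CE.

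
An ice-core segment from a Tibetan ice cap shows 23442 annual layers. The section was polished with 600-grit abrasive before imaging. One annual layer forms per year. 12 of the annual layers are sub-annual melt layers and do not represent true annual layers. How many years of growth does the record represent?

23430 yr

True annual layer count = 23442 − 12 = 23430.
One annual layer per year makes the duration 23430 years.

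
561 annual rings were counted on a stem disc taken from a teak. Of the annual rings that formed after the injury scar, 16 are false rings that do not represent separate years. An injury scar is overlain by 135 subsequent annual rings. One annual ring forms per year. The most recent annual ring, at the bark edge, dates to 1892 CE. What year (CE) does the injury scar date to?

135 annual rings post-date the injury scar.
Removing the 16 false annual rings leaves 135 − 16 = 119 true annual rings beyond the injury scar.
Counting back 119 years from 1892 CE places the injury scar in 1892 − 119 = 1773 CE.

1773 CE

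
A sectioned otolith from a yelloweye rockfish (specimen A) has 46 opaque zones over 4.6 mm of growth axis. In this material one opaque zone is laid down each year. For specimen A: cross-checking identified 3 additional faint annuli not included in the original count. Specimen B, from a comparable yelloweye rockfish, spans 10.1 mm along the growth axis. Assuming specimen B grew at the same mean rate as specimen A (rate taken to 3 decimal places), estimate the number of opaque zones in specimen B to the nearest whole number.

107 opaque zones

Specimen A: after corrections the count is 46 + 3 = 49 opaque zones.
A: 4.6 mm over 49 years gives 4.6 / 49 ≈ 0.094 mm per year.
For B, 10.1 / 0.094 = 107.45 years ≈ 107 opaque zones.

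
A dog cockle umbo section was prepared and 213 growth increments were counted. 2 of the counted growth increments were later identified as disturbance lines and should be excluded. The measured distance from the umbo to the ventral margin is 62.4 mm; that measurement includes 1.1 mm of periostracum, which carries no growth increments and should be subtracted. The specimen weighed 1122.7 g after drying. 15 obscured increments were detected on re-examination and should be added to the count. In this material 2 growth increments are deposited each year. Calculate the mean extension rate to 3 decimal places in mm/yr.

After corrections the count is 213 − 2 + 15 = 226 growth increments.
226 growth increments at 2 per year is 226 / 2 = 113 years.
The growth record spans 62.4 − 1.1 = 61.3 mm.
Mean rate = 61.3 mm / 113 years ≈ 0.542 mm/yr.

0.542 mm/yr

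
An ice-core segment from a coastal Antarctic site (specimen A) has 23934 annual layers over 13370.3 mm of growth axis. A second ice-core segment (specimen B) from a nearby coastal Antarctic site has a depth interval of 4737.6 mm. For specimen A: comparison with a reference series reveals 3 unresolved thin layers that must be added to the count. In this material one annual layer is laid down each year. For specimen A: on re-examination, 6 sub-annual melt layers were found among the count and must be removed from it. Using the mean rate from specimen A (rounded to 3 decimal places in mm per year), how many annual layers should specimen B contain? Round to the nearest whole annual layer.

Specimen A: after corrections the count is 23934 − 6 + 3 = 23931 annual layers.
A: Extension rate ≈ 13370.3 / 23931 = 0.559 mm/yr.
For B, 4737.6 / 0.559 = 8475.13 years ≈ 8475 annual layers.

8475 annual layers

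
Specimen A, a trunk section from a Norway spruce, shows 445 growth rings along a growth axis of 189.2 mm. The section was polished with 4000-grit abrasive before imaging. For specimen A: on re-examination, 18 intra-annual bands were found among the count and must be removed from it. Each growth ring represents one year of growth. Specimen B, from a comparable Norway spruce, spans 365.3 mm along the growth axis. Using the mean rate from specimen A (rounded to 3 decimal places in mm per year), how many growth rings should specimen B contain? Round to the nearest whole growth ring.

Specimen A: after corrections the count is 445 − 18 = 427 growth rings.
A: Mean rate = 189.2 mm / 427 years ≈ 0.443 mm per year.
Specimen B: 365.3 mm / 0.443 mm per year = 824.60 years ≈ 825 growth rings.

825 growth rings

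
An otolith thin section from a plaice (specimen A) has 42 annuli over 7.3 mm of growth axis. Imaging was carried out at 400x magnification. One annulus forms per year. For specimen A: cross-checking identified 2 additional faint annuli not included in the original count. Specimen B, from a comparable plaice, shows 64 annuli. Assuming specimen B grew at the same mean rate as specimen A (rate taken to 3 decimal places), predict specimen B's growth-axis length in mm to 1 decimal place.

Specimen A: adjusted count: 42 + 2 = 44 annuli.
A: 7.3 mm over 44 years gives 7.3 / 44 ≈ 0.166 mm per year.
For B, 0.166 mm/year × 64 years = 10.6 mm.

10.6 mm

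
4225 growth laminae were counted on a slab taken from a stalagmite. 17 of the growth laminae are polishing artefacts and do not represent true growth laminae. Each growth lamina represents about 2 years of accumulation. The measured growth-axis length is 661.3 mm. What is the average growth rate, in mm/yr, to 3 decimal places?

After corrections the count is 4225 − 17 = 4208 growth laminae.
Multiplying by 2 years per growth lamina: 4208 × 2 = 8416 years.
Mean rate = 661.3 mm / 8416 years ≈ 0.079 mm/yr.

0.079 mm/yr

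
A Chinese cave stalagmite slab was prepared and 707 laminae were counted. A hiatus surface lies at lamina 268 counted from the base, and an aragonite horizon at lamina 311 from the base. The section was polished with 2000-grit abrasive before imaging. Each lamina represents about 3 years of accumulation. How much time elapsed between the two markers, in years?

Separation: 311 − 268 = 43 laminae.
43 laminae at 3 years each span 43 × 3 = 129 years.

129 years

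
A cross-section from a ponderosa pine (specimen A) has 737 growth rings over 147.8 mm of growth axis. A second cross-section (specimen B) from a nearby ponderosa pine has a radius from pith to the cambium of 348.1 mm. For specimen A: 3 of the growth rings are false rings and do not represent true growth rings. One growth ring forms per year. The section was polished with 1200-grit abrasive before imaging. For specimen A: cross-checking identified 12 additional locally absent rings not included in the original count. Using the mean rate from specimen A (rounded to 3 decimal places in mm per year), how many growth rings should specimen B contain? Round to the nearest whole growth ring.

1758 growth rings

Specimen A: after corrections the count is 737 − 3 + 12 = 746 growth rings.
A: Mean rate = 147.8 mm / 746 years ≈ 0.198 mm/year.
B spans 348.1 / 0.198 = 1758.08 years ≈ 1758 growth rings.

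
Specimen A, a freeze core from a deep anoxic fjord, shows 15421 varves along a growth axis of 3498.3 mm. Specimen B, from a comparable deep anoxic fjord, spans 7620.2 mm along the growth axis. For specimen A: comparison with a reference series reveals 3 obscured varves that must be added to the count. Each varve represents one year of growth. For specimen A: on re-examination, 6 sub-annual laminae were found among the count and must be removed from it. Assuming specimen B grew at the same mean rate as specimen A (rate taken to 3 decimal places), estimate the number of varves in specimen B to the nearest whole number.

33569 varves

Specimen A: true varve count = 15421 − 6 + 3 = 15418.
A: Mean rate = 3498.3 mm / 15418 years ≈ 0.227 mm/yr.
For B, 7620.2 / 0.227 = 33569.16 years ≈ 33569 varves.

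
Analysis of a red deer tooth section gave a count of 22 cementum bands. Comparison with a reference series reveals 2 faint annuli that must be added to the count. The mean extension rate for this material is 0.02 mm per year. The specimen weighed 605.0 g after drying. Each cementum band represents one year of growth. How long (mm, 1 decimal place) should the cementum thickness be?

0.5 mm

True cementum band count = 22 + 2 = 24.
24 years at 0.02 mm/year gives 0.02 × 24 = 0.5 mm.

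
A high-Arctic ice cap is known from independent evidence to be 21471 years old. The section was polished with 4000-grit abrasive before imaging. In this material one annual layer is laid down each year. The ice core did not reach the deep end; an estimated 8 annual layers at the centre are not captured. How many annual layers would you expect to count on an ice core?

21463 annual layers

At one annual layer per year, 21471 years correspond to 21471 annual layers.
Subtracting the 8 annual layers not captured gives 21471 − 8 = 21463 annual layers in the record.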